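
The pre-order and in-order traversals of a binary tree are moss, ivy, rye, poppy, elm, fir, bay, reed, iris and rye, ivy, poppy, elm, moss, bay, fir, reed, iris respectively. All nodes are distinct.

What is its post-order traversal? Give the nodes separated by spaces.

rye elm poppy ivy bay iris reed fir moss

The first element of pre-order is the root; it splits in-order into left and right subtrees.
Root moss: left subtree has 4 nodes {rye, ivy, poppy, elm}, right has 4 {bay, fir, reed, iris}.
  Root ivy: left subtree has 1 node {rye}, right has 2 {poppy, elm}.
    Root poppy: left subtree has 0 nodes { }, right has 1 {elm}.
  Root fir: left subtree has 1 node {bay}, right has 2 {reed, iris}.
    Root reed: left subtree has 0 nodes { }, right has 1 {iris}.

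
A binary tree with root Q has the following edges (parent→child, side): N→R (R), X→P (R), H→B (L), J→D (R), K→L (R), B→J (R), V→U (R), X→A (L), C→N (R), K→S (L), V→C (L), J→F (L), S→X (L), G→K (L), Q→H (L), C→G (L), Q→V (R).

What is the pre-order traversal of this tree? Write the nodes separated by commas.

Pre-order visits the node, then its left subtree, then its right subtree.
Visit Q.
At Q: go left to H.
  Visit H.
  At H: go left to B.
    Visit B.
    At B: no left child.
    At B: go right to J.
      Visit J.
      At J: go left to F.
        F is a leaf — visit F.
      At J: go right to D.
        D is a leaf — visit D.
  At H: no right child.
At Q: go right to V.
  Visit V.
  At V: go left to C.
    Visit C.
    At C: go left to G.
      Visit G.
      At G: go left to K.
        Visit K.
        At K: go left to S.
          Visit S.
          At S: go left to X.
            Visit X.
            At X: go left to A.
              A is a leaf — visit A.
            At X: go right to P.
              P is a leaf — visit P.
          At S: no right child.
        At K: go right to L.
          L is a leaf — visit L.
      At G: no right child.
    At C: go right to N.
      Visit N.
      At N: no left child.
      At N: go right to R.
        R is a leaf — visit R.
  At V: go right to U.
    U is a leaf — visit U.

Q, H, B, J, F, D, V, C, G, K, S, X, A, P, L, N, R, U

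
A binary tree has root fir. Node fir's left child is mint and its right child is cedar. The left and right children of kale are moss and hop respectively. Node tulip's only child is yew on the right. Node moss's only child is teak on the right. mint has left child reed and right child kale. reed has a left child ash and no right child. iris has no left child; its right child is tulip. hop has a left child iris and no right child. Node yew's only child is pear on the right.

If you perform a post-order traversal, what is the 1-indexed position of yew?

6

Post-order visits the left subtree, then the right subtree, then the node.
At fir: go left to mint.
  At mint: go left to reed.
    At reed: go left to ash.
      ash is a leaf — visit ash.
    At reed: no right child.
    Visit reed.
  At mint: go right to kale.
    At kale: go left to moss.
      At moss: no left child.
      At moss: go right to teak.
        teak is a leaf — visit teak.
      Visit moss.
    At kale: go right to hop.
      At hop: go left to iris.
        At iris: no left child.
        At iris: go right to tulip.
          At tulip: no left child.
          At tulip: go right to yew.
            At yew: no left child.
            At yew: go right to pear.
              pear is a leaf — visit pear.
            Visit yew.
          Visit tulip.
        Visit iris.
      At hop: no right child.
      Visit hop.
    Visit kale.
  Visit mint.
At fir: go right to cedar.
  cedar is a leaf — visit cedar.
Visit fir.
Full post-order sequence: ash, reed, teak, moss, pear, yew, tulip, iris, hop, kale, mint, cedar, fir.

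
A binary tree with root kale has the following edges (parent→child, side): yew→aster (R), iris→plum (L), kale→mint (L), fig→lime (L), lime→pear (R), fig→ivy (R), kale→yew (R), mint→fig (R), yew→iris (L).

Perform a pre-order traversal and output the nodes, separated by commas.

Pre-order visits the node, then its left subtree, then its right subtree.
Visit kale.
At kale: go left to mint.
  Visit mint.
  At mint: no left child.
  At mint: go right to fig.
    Visit fig.
    At fig: go left to lime.
      Visit lime.
      At lime: no left child.
      At lime: go right to pear.
        pear is a leaf — visit pear.
    At fig: go right to ivy.
      ivy is a leaf — visit ivy.
At kale: go right to yew.
  Visit yew.
  At yew: go left to iris.
    Visit iris.
    At iris: go left to plum.
      plum is a leaf — visit plum.
    At iris: no right child.
  At yew: go right to aster.
    aster is a leaf — visit aster.

kale, mint, fig, lime, pear, ivy, yew, iris, plum, aster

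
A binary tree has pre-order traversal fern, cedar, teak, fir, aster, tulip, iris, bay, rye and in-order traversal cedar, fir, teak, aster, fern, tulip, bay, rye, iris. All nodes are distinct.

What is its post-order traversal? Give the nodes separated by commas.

The first element of pre-order is the root; it splits in-order into left and right subtrees.
Root fern: left subtree has 4 nodes {cedar, fir, teak, aster}, right has 4 {tulip, bay, rye, iris}.
  Root cedar: left subtree has 0 nodes { }, right has 3 {fir, teak, aster}.
    Root teak: left subtree has 1 node {fir}, right has 1 {aster}.
  Root tulip: left subtree has 0 nodes { }, right has 3 {bay, rye, iris}.
    Root iris: left subtree has 2 nodes {bay, rye}, right has 0 { }.
      Root bay: left subtree has 0 nodes { }, right has 1 {rye}.

fir, aster, teak, cedar, rye, bay, iris, tulip, fern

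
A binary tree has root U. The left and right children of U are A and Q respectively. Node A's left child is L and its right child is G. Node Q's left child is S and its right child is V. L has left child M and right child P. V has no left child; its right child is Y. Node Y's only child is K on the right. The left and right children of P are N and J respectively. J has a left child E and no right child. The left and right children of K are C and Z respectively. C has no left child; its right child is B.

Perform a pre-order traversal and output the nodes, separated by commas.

Pre-order visits the node, then its left subtree, then its right subtree.
Visit U.
At U: go left to A.
  Visit A.
  At A: go left to L.
    Visit L.
    At L: go left to M.
      M is a leaf — visit M.
    At L: go right to P.
      Visit P.
      At P: go left to N.
        N is a leaf — visit N.
      At P: go right to J.
        Visit J.
        At J: go left to E.
          E is a leaf — visit E.
        At J: no right child.
  At A: go right to G.
    G is a leaf — visit G.
At U: go right to Q.
  Visit Q.
  At Q: go left to S.
    S is a leaf — visit S.
  At Q: go right to V.
    Visit V.
    At V: no left child.
    At V: go right to Y.
      Visit Y.
      At Y: no left child.
      At Y: go right to K.
        Visit K.
        At K: go left to C.
          Visit C.
          At C: no left child.
          At C: go right to B.
            B is a leaf — visit B.
        At K: go right to Z.
          Z is a leaf — visit Z.

U, A, L, M, P, N, J, E, G, Q, S, V, Y, K, C, B, Z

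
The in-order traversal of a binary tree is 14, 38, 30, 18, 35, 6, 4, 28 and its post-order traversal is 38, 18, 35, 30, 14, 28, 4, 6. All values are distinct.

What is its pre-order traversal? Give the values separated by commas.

6, 14, 30, 38, 35, 18, 4, 28

The last element of post-order is the root; it splits in-order into left and right subtrees.
Root 6: left subtree has 5 nodes {14, 38, 30, 18, 35}, right has 2 {4, 28}.
  Root 14: left subtree has 0 nodes { }, right has 4 {38, 30, 18, 35}.
    Root 30: left subtree has 1 node {38}, right has 2 {18, 35}.
      Root 35: left subtree has 1 node {18}, right has 0 { }.
  Root 4: left subtree has 0 nodes { }, right has 1 {28}.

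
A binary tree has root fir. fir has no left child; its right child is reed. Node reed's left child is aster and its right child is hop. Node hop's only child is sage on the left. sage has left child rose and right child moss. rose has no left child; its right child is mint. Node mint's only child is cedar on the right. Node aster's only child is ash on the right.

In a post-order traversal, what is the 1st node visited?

Post-order visits the left subtree, then the right subtree, then the node.
At fir: no left child.
At fir: go right to reed.
  At reed: go left to aster.
    At aster: no left child.
    At aster: go right to ash.
      ash is a leaf — visit ash.
    Visit aster.
  At reed: go right to hop.
    At hop: go left to sage.
      At sage: go left to rose.
        At rose: no left child.
        At rose: go right to mint.
          At mint: no left child.
          At mint: go right to cedar.
            cedar is a leaf — visit cedar.
          Visit mint.
        Visit rose.
      At sage: go right to moss.
        moss is a leaf — visit moss.
      Visit sage.
    At hop: no right child.
    Visit hop.
  Visit reed.
Visit fir.
Full post-order sequence: ash, aster, cedar, mint, rose, moss, sage, hop, reed, fir.

ash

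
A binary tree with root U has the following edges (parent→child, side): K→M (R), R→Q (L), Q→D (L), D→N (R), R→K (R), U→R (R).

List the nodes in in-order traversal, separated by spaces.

In-order visits the left subtree, then the node, then the right subtree.
At U: no left child.
Visit U.
At U: go right to R.
  At R: go left to Q.
    At Q: go left to D.
      At D: no left child.
      Visit D.
      At D: go right to N.
        N is a leaf — visit N.
    Visit Q.
    At Q: no right child.
  Visit R.
  At R: go right to K.
    At K: no left child.
    Visit K.
    At K: go right to M.
      M is a leaf — visit M.

U D N Q R K M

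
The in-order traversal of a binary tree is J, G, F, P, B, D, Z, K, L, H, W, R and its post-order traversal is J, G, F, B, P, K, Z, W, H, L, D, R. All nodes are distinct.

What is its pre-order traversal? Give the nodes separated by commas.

The last element of post-order is the root; it splits in-order into left and right subtrees.
Root R: left subtree has 11 nodes {J, G, F, P, B, D, Z, K, L, H, W}, right has 0 { }.
  Root D: left subtree has 5 nodes {J, G, F, P, B}, right has 5 {Z, K, L, H, W}.
    Root P: left subtree has 3 nodes {J, G, F}, right has 1 {B}.
      Root F: left subtree has 2 nodes {J, G}, right has 0 { }.
        Root G: left subtree has 1 node {J}, right has 0 { }.
    Root L: left subtree has 2 nodes {Z, K}, right has 2 {H, W}.
      Root Z: left subtree has 0 nodes { }, right has 1 {K}.
      Root H: left subtree has 0 nodes { }, right has 1 {W}.

R, D, P, F, G, J, B, L, Z, K, H, W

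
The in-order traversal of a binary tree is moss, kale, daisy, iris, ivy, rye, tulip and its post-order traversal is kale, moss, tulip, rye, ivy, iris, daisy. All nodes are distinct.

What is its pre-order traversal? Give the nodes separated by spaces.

The last element of post-order is the root; it splits in-order into left and right subtrees.
Root daisy: left subtree has 2 nodes {moss, kale}, right has 4 {iris, ivy, rye, tulip}.
  Root moss: left subtree has 0 nodes { }, right has 1 {kale}.
  Root iris: left subtree has 0 nodes { }, right has 3 {ivy, rye, tulip}.
    Root ivy: left subtree has 0 nodes { }, right has 2 {rye, tulip}.
      Root rye: left subtree has 0 nodes { }, right has 1 {tulip}.

daisy moss kale iris ivy rye tulip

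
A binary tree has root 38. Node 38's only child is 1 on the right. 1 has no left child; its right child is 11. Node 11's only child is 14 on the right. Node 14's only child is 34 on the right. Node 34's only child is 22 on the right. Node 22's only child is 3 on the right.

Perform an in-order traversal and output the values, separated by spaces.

38 1 11 14 34 22 3

In-order visits the left subtree, then the node, then the right subtree.
At 38: no left child.
Visit 38.
At 38: go right to 1.
  At 1: no left child.
  Visit 1.
  At 1: go right to 11.
    At 11: no left child.
    Visit 11.
    At 11: go right to 14.
      At 14: no left child.
      Visit 14.
      At 14: go right to 34.
        At 34: no left child.
        Visit 34.
        At 34: go right to 22.
          At 22: no left child.
          Visit 22.
          At 22: go right to 3.
            3 is a leaf — visit 3.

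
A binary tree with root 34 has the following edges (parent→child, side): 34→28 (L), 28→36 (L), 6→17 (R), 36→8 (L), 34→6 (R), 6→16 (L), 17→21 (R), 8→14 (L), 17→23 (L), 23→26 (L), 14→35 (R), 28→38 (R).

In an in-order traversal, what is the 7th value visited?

In-order visits the left subtree, then the node, then the right subtree.
At 34: go left to 28.
  At 28: go left to 36.
    At 36: go left to 8.
      At 8: go left to 14.
        At 14: no left child.
        Visit 14.
        At 14: go right to 35.
          35 is a leaf — visit 35.
      Visit 8.
      At 8: no right child.
    Visit 36.
    At 36: no right child.
  Visit 28.
  At 28: go right to 38.
    38 is a leaf — visit 38.
Visit 34.
At 34: go right to 6.
  At 6: go left to 16.
    16 is a leaf — visit 16.
  Visit 6.
  At 6: go right to 17.
    At 17: go left to 23.
      At 23: go left to 26.
        26 is a leaf — visit 26.
      Visit 23.
      At 23: no right child.
    Visit 17.
    At 17: go right to 21.
      21 is a leaf — visit 21.
Full in-order sequence: 14, 35, 8, 36, 28, 38, 34, 16, 6, 26, 23, 17, 21.

34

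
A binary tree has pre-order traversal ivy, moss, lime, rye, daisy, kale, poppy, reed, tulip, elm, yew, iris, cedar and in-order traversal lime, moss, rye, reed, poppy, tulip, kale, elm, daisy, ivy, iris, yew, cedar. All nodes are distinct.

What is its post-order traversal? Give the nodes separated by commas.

The first element of pre-order is the root; it splits in-order into left and right subtrees.
Root ivy: left subtree has 9 nodes {lime, moss, rye, reed, poppy, tulip, kale, elm, daisy}, right has 3 {iris, yew, cedar}.
  Root moss: left subtree has 1 node {lime}, right has 7 {rye, reed, poppy, tulip, kale, elm, daisy}.
    Root rye: left subtree has 0 nodes { }, right has 6 {reed, poppy, tulip, kale, elm, daisy}.
      Root daisy: left subtree has 5 nodes {reed, poppy, tulip, kale, elm}, right has 0 { }.
        Root kale: left subtree has 3 nodes {reed, poppy, tulip}, right has 1 {elm}.
          Root poppy: left subtree has 1 node {reed}, right has 1 {tulip}.
  Root yew: left subtree has 1 node {iris}, right has 1 {cedar}.

lime, reed, tulip, poppy, elm, kale, daisy, rye, moss, iris, cedar, yew, ivy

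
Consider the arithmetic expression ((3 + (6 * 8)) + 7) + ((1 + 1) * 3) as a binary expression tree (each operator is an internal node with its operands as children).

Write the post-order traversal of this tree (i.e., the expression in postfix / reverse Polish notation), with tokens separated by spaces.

Post-order on an expression tree gives postfix notation: for each operator, emit left operand, right operand, then the operator.

3 6 8 * + 7 + 1 1 + 3 * +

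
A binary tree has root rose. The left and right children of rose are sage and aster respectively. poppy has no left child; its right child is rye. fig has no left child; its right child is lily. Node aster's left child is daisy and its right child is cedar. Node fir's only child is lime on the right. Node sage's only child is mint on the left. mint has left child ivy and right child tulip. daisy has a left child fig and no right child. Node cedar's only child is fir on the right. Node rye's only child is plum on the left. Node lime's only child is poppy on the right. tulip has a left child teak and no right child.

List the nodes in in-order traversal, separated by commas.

In-order visits the left subtree, then the node, then the right subtree.
At rose: go left to sage.
  At sage: go left to mint.
    At mint: go left to ivy.
      ivy is a leaf — visit ivy.
    Visit mint.
    At mint: go right to tulip.
      At tulip: go left to teak.
        teak is a leaf — visit teak.
      Visit tulip.
      At tulip: no right child.
  Visit sage.
  At sage: no right child.
Visit rose.
At rose: go right to aster.
  At aster: go left to daisy.
    At daisy: go left to fig.
      At fig: no left child.
      Visit fig.
      At fig: go right to lily.
        lily is a leaf — visit lily.
    Visit daisy.
    At daisy: no right child.
  Visit aster.
  At aster: go right to cedar.
    At cedar: no left child.
    Visit cedar.
    At cedar: go right to fir.
      At fir: no left child.
      Visit fir.
      At fir: go right to lime.
        At lime: no left child.
        Visit lime.
        At lime: go right to poppy.
          At poppy: no left child.
          Visit poppy.
          At poppy: go right to rye.
            At rye: go left to plum.
              plum is a leaf — visit plum.
            Visit rye.
            At rye: no right child.

ivy, mint, teak, tulip, sage, rose, fig, lily, daisy, aster, cedar, fir, lime, poppy, plum, rye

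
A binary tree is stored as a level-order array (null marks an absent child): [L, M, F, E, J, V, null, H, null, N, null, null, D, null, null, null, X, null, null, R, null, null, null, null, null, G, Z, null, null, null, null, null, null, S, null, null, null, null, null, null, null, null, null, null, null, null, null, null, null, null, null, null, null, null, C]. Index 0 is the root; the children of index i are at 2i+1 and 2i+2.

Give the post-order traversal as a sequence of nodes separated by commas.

Post-order visits the left subtree, then the right subtree, then the node.
At L: go left to M.
  At M: go left to E.
    At E: go left to H.
      At H: no left child.
      At H: go right to X.
        At X: go left to S.
          S is a leaf — visit S.
        At X: no right child.
        Visit X.
      Visit H.
    At E: no right child.
    Visit E.
  At M: go right to J.
    At J: go left to N.
      At N: go left to R.
        R is a leaf — visit R.
      At N: no right child.
      Visit N.
    At J: no right child.
    Visit J.
  Visit M.
At L: go right to F.
  At F: go left to V.
    At V: no left child.
    At V: go right to D.
      At D: go left to G.
        G is a leaf — visit G.
      At D: go right to Z.
        At Z: no left child.
        At Z: go right to C.
          C is a leaf — visit C.
        Visit Z.
      Visit D.
    Visit V.
  At F: no right child.
  Visit F.
Visit L.

S, X, H, E, R, N, J, M, G, C, Z, D, V, F, L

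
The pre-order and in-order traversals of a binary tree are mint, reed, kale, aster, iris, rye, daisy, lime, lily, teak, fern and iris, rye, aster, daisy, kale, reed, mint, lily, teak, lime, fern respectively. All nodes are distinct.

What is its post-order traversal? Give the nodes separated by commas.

The first element of pre-order is the root; it splits in-order into left and right subtrees.
Root mint: left subtree has 6 nodes {iris, rye, aster, daisy, kale, reed}, right has 4 {lily, teak, lime, fern}.
  Root reed: left subtree has 5 nodes {iris, rye, aster, daisy, kale}, right has 0 { }.
    Root kale: left subtree has 4 nodes {iris, rye, aster, daisy}, right has 0 { }.
      Root aster: left subtree has 2 nodes {iris, rye}, right has 1 {daisy}.
        Root iris: left subtree has 0 nodes { }, right has 1 {rye}.
  Root lime: left subtree has 2 nodes {lily, teak}, right has 1 {fern}.
    Root lily: left subtree has 0 nodes { }, right has 1 {teak}.

rye, iris, daisy, aster, kale, reed, teak, lily, fern, lime, mint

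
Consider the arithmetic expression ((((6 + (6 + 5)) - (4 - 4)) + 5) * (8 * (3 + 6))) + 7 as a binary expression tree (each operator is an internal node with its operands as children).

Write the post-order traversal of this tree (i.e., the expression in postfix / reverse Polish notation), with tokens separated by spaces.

Post-order on an expression tree gives postfix notation: for each operator, emit left operand, right operand, then the operator.

6 6 5 + + 4 4 - - 5 + 8 3 6 + * * 7 +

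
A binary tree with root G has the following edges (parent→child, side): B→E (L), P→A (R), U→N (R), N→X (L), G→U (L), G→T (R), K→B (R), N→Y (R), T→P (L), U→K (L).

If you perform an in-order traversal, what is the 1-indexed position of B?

In-order visits the left subtree, then the node, then the right subtree.
At G: go left to U.
  At U: go left to K.
    At K: no left child.
    Visit K.
    At K: go right to B.
      At B: go left to E.
        E is a leaf — visit E.
      Visit B.
      At B: no right child.
  Visit U.
  At U: go right to N.
    At N: go left to X.
      X is a leaf — visit X.
    Visit N.
    At N: go right to Y.
      Y is a leaf — visit Y.
Visit G.
At G: go right to T.
  At T: go left to P.
    At P: no left child.
    Visit P.
    At P: go right to A.
      A is a leaf — visit A.
  Visit T.
  At T: no right child.
Full in-order sequence: K, E, B, U, X, N, Y, G, P, A, T.

3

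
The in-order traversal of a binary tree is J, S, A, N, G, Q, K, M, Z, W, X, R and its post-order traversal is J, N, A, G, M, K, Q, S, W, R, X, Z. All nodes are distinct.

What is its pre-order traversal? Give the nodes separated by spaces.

Z S J Q G A N K M X W R

The last element of post-order is the root; it splits in-order into left and right subtrees.
Root Z: left subtree has 8 nodes {J, S, A, N, G, Q, K, M}, right has 3 {W, X, R}.
  Root S: left subtree has 1 node {J}, right has 6 {A, N, G, Q, K, M}.
    Root Q: left subtree has 3 nodes {A, N, G}, right has 2 {K, M}.
      Root G: left subtree has 2 nodes {A, N}, right has 0 { }.
        Root A: left subtree has 0 nodes { }, right has 1 {N}.
      Root K: left subtree has 0 nodes { }, right has 1 {M}.
  Root X: left subtree has 1 node {W}, right has 1 {R}.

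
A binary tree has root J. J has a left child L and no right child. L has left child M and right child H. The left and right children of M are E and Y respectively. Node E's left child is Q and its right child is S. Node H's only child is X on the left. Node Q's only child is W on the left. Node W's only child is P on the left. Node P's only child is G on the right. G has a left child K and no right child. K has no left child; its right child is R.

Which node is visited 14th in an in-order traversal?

J

In-order visits the left subtree, then the node, then the right subtree.
At J: go left to L.
  At L: go left to M.
    At M: go left to E.
      At E: go left to Q.
        At Q: go left to W.
          At W: go left to P.
            At P: no left child.
            Visit P.
            At P: go right to G.
              At G: go left to K.
                At K: no left child.
                Visit K.
                At K: go right to R.
                  R is a leaf — visit R.
              Visit G.
              At G: no right child.
          Visit W.
          At W: no right child.
        Visit Q.
        At Q: no right child.
      Visit E.
      At E: go right to S.
        S is a leaf — visit S.
    Visit M.
    At M: go right to Y.
      Y is a leaf — visit Y.
  Visit L.
  At L: go right to H.
    At H: go left to X.
      X is a leaf — visit X.
    Visit H.
    At H: no right child.
Visit J.
At J: no right child.
Full in-order sequence: P, K, R, G, W, Q, E, S, M, Y, L, X, H, J.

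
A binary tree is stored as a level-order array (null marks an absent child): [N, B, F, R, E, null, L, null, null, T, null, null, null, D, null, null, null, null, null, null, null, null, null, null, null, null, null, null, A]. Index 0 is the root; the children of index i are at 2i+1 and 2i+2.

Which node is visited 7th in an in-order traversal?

In-order visits the left subtree, then the node, then the right subtree.
At N: go left to B.
  At B: go left to R.
    R is a leaf — visit R.
  Visit B.
  At B: go right to E.
    At E: go left to T.
      T is a leaf — visit T.
    Visit E.
    At E: no right child.
Visit N.
At N: go right to F.
  At F: no left child.
  Visit F.
  At F: go right to L.
    At L: go left to D.
      At D: no left child.
      Visit D.
      At D: go right to A.
        A is a leaf — visit A.
    Visit L.
    At L: no right child.
Full in-order sequence: R, B, T, E, N, F, D, A, L.

D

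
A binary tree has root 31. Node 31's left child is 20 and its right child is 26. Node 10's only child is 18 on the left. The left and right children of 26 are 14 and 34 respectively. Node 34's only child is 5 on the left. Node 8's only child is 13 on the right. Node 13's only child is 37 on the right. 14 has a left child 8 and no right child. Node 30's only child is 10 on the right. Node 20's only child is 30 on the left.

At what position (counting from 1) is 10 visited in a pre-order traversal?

Pre-order visits the node, then its left subtree, then its right subtree.
Visit 31.
At 31: go left to 20.
  Visit 20.
  At 20: go left to 30.
    Visit 30.
    At 30: no left child.
    At 30: go right to 10.
      Visit 10.
      At 10: go left to 18.
        18 is a leaf — visit 18.
      At 10: no right child.
  At 20: no right child.
At 31: go right to 26.
  Visit 26.
  At 26: go left to 14.
    Visit 14.
    At 14: go left to 8.
      Visit 8.
      At 8: no left child.
      At 8: go right to 13.
        Visit 13.
        At 13: no left child.
        At 13: go right to 37.
          37 is a leaf — visit 37.
    At 14: no right child.
  At 26: go right to 34.
    Visit 34.
    At 34: go left to 5.
      5 is a leaf — visit 5.
    At 34: no right child.
Full pre-order sequence: 31, 20, 30, 10, 18, 26, 14, 8, 13, 37, 34, 5.

4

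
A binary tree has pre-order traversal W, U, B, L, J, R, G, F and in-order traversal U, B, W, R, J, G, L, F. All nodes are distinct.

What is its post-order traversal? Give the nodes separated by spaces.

B U R G J F L W

The first element of pre-order is the root; it splits in-order into left and right subtrees.
Root W: left subtree has 2 nodes {U, B}, right has 5 {R, J, G, L, F}.
  Root U: left subtree has 0 nodes { }, right has 1 {B}.
  Root L: left subtree has 3 nodes {R, J, G}, right has 1 {F}.
    Root J: left subtree has 1 node {R}, right has 1 {G}.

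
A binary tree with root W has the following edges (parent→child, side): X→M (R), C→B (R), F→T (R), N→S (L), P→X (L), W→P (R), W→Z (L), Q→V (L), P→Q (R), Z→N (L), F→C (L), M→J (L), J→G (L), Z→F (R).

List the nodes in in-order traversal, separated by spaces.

S N Z C B F T W X G J M P V Q

In-order visits the left subtree, then the node, then the right subtree.
At W: go left to Z.
  At Z: go left to N.
    At N: go left to S.
      S is a leaf — visit S.
    Visit N.
    At N: no right child.
  Visit Z.
  At Z: go right to F.
    At F: go left to C.
      At C: no left child.
      Visit C.
      At C: go right to B.
        B is a leaf — visit B.
    Visit F.
    At F: go right to T.
      T is a leaf — visit T.
Visit W.
At W: go right to P.
  At P: go left to X.
    At X: no left child.
    Visit X.
    At X: go right to M.
      At M: go left to J.
        At J: go left to G.
          G is a leaf — visit G.
        Visit J.
        At J: no right child.
      Visit M.
      At M: no right child.
  Visit P.
  At P: go right to Q.
    At Q: go left to V.
      V is a leaf — visit V.
    Visit Q.
    At Q: no right child.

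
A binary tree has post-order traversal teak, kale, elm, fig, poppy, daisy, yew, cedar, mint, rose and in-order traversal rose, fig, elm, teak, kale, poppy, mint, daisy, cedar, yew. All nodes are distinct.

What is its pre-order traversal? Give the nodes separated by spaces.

rose mint poppy fig elm kale teak cedar daisy yew

The last element of post-order is the root; it splits in-order into left and right subtrees.
Root rose: left subtree has 0 nodes { }, right has 9 {fig, elm, teak, kale, poppy, mint, daisy, cedar, yew}.
  Root mint: left subtree has 5 nodes {fig, elm, teak, kale, poppy}, right has 3 {daisy, cedar, yew}.
    Root poppy: left subtree has 4 nodes {fig, elm, teak, kale}, right has 0 { }.
      Root fig: left subtree has 0 nodes { }, right has 3 {elm, teak, kale}.
        Root elm: left subtree has 0 nodes { }, right has 2 {teak, kale}.
          Root kale: left subtree has 1 node {teak}, right has 0 { }.
    Root cedar: left subtree has 1 node {daisy}, right has 1 {yew}.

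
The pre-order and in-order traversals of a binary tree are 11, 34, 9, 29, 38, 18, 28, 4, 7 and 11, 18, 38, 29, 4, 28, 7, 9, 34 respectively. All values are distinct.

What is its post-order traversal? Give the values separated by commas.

The first element of pre-order is the root; it splits in-order into left and right subtrees.
Root 11: left subtree has 0 nodes { }, right has 8 {18, 38, 29, 4, 28, 7, 9, 34}.
  Root 34: left subtree has 7 nodes {18, 38, 29, 4, 28, 7, 9}, right has 0 { }.
    Root 9: left subtree has 6 nodes {18, 38, 29, 4, 28, 7}, right has 0 { }.
      Root 29: left subtree has 2 nodes {18, 38}, right has 3 {4, 28, 7}.
        Root 38: left subtree has 1 node {18}, right has 0 { }.
        Root 28: left subtree has 1 node {4}, right has 1 {7}.

18, 38, 4, 7, 28, 29, 9, 34, 11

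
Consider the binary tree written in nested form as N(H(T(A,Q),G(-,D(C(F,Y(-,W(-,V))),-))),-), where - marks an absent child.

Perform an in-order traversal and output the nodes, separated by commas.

In-order visits the left subtree, then the node, then the right subtree.
At N: go left to H.
  At H: go left to T.
    At T: go left to A.
      A is a leaf — visit A.
    Visit T.
    At T: go right to Q.
      Q is a leaf — visit Q.
  Visit H.
  At H: go right to G.
    At G: no left child.
    Visit G.
    At G: go right to D.
      At D: go left to C.
        At C: go left to F.
          F is a leaf — visit F.
        Visit C.
        At C: go right to Y.
          At Y: no left child.
          Visit Y.
          At Y: go right to W.
            At W: no left child.
            Visit W.
            At W: go right to V.
              V is a leaf — visit V.
      Visit D.
      At D: no right child.
Visit N.
At N: no right child.

A, T, Q, H, G, F, C, Y, W, V, D, N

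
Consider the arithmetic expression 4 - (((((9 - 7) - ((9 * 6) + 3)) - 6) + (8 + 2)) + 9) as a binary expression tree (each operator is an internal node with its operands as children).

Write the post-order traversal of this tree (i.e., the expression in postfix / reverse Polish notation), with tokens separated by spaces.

4 9 7 - 9 6 * 3 + - 6 - 8 2 + + 9 + -

Post-order on an expression tree gives postfix notation: for each operator, emit left operand, right operand, then the operator.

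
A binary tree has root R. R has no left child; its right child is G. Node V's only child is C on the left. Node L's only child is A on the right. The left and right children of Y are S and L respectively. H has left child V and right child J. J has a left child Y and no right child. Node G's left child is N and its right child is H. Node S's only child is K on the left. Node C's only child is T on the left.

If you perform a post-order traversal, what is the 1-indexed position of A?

Post-order visits the left subtree, then the right subtree, then the node.
At R: no left child.
At R: go right to G.
  At G: go left to N.
    N is a leaf — visit N.
  At G: go right to H.
    At H: go left to V.
      At V: go left to C.
        At C: go left to T.
          T is a leaf — visit T.
        At C: no right child.
        Visit C.
      At V: no right child.
      Visit V.
    At H: go right to J.
      At J: go left to Y.
        At Y: go left to S.
          At S: go left to K.
            K is a leaf — visit K.
          At S: no right child.
          Visit S.
        At Y: go right to L.
          At L: no left child.
          At L: go right to A.
            A is a leaf — visit A.
          Visit L.
        Visit Y.
      At J: no right child.
      Visit J.
    Visit H.
  Visit G.
Visit R.
Full post-order sequence: N, T, C, V, K, S, A, L, Y, J, H, G, R.

7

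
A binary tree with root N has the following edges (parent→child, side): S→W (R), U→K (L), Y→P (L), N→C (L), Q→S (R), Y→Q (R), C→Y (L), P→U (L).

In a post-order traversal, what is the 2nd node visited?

Post-order visits the left subtree, then the right subtree, then the node.
At N: go left to C.
  At C: go left to Y.
    At Y: go left to P.
      At P: go left to U.
        At U: go left to K.
          K is a leaf — visit K.
        At U: no right child.
        Visit U.
      At P: no right child.
      Visit P.
    At Y: go right to Q.
      At Q: no left child.
      At Q: go right to S.
        At S: no left child.
        At S: go right to W.
          W is a leaf — visit W.
        Visit S.
      Visit Q.
    Visit Y.
  At C: no right child.
  Visit C.
At N: no right child.
Visit N.
Full post-order sequence: K, U, P, W, S, Q, Y, C, N.

U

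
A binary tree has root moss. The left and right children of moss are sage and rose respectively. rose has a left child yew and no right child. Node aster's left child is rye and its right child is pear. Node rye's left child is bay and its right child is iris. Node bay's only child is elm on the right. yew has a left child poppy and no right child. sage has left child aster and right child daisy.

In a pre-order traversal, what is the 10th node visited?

Pre-order visits the node, then its left subtree, then its right subtree.
Visit moss.
At moss: go left to sage.
  Visit sage.
  At sage: go left to aster.
    Visit aster.
    At aster: go left to rye.
      Visit rye.
      At rye: go left to bay.
        Visit bay.
        At bay: no left child.
        At bay: go right to elm.
          elm is a leaf — visit elm.
      At rye: go right to iris.
        iris is a leaf — visit iris.
    At aster: go right to pear.
      pear is a leaf — visit pear.
  At sage: go right to daisy.
    daisy is a leaf — visit daisy.
At moss: go right to rose.
  Visit rose.
  At rose: go left to yew.
    Visit yew.
    At yew: go left to poppy.
      poppy is a leaf — visit poppy.
    At yew: no right child.
  At rose: no right child.
Full pre-order sequence: moss, sage, aster, rye, bay, elm, iris, pear, daisy, rose, yew, poppy.

rose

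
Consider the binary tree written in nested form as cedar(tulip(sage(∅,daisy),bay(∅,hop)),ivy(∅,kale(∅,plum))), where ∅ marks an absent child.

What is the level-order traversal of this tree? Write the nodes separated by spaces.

cedar tulip ivy sage bay kale daisy hop plum

Level-order visits nodes level by level from the root, left to right within each level.
Level 0: cedar
Level 1: tulip, ivy
Level 2: sage, bay, kale
Level 3: daisy, hop, plum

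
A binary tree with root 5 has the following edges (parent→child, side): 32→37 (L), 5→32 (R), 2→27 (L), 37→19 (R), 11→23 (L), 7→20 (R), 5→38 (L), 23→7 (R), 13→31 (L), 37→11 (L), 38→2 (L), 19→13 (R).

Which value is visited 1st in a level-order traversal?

5

Level-order visits nodes level by level from the root, left to right within each level.
Level 0: 5
Level 1: 38, 32
Level 2: 2, 37
Level 3: 27, 11, 19
Level 4: 23, 13
Level 5: 7, 31
Level 6: 20
Full level-order sequence: 5, 38, 32, 2, 37, 27, 11, 19, 23, 13, 7, 31, 20.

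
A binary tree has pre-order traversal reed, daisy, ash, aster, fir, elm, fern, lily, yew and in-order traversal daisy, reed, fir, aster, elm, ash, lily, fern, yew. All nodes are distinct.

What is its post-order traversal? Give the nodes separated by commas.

The first element of pre-order is the root; it splits in-order into left and right subtrees.
Root reed: left subtree has 1 node {daisy}, right has 7 {fir, aster, elm, ash, lily, fern, yew}.
  Root ash: left subtree has 3 nodes {fir, aster, elm}, right has 3 {lily, fern, yew}.
    Root aster: left subtree has 1 node {fir}, right has 1 {elm}.
    Root fern: left subtree has 1 node {lily}, right has 1 {yew}.

daisy, fir, elm, aster, lily, yew, fern, ash, reed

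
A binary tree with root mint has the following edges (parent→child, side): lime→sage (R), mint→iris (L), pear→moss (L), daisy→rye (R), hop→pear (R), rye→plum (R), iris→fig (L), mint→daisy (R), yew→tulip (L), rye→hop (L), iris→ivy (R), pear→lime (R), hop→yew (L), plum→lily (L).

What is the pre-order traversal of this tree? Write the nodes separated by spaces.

mint iris fig ivy daisy rye hop yew tulip pear moss lime sage plum lily

Pre-order visits the node, then its left subtree, then its right subtree.
Visit mint.
At mint: go left to iris.
  Visit iris.
  At iris: go left to fig.
    fig is a leaf — visit fig.
  At iris: go right to ivy.
    ivy is a leaf — visit ivy.
At mint: go right to daisy.
  Visit daisy.
  At daisy: no left child.
  At daisy: go right to rye.
    Visit rye.
    At rye: go left to hop.
      Visit hop.
      At hop: go left to yew.
        Visit yew.
        At yew: go left to tulip.
          tulip is a leaf — visit tulip.
        At yew: no right child.
      At hop: go right to pear.
        Visit pear.
        At pear: go left to moss.
          moss is a leaf — visit moss.
        At pear: go right to lime.
          Visit lime.
          At lime: no left child.
          At lime: go right to sage.
            sage is a leaf — visit sage.
    At rye: go right to plum.
      Visit plum.
      At plum: go left to lily.
        lily is a leaf — visit lily.
      At plum: no right child.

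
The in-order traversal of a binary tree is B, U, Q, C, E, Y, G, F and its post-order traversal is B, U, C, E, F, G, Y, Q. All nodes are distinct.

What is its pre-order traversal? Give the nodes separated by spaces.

Q U B Y E C G F

The last element of post-order is the root; it splits in-order into left and right subtrees.
Root Q: left subtree has 2 nodes {B, U}, right has 5 {C, E, Y, G, F}.
  Root U: left subtree has 1 node {B}, right has 0 { }.
  Root Y: left subtree has 2 nodes {C, E}, right has 2 {G, F}.
    Root E: left subtree has 1 node {C}, right has 0 { }.
    Root G: left subtree has 0 nodes { }, right has 1 {F}.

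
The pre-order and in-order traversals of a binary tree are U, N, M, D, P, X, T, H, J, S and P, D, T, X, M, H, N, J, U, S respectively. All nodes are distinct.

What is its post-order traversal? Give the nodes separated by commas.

The first element of pre-order is the root; it splits in-order into left and right subtrees.
Root U: left subtree has 8 nodes {P, D, T, X, M, H, N, J}, right has 1 {S}.
  Root N: left subtree has 6 nodes {P, D, T, X, M, H}, right has 1 {J}.
    Root M: left subtree has 4 nodes {P, D, T, X}, right has 1 {H}.
      Root D: left subtree has 1 node {P}, right has 2 {T, X}.
        Root X: left subtree has 1 node {T}, right has 0 { }.

P, T, X, D, H, M, J, N, S, U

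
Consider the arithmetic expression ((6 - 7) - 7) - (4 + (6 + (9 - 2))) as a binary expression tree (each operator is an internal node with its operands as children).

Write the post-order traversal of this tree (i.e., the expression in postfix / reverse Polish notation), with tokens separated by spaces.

Post-order on an expression tree gives postfix notation: for each operator, emit left operand, right operand, then the operator.

6 7 - 7 - 4 6 9 2 - + + -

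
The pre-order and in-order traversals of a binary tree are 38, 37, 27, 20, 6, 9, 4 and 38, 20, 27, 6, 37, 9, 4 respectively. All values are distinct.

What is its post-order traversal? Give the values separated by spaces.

20 6 27 4 9 37 38

The first element of pre-order is the root; it splits in-order into left and right subtrees.
Root 38: left subtree has 0 nodes { }, right has 6 {20, 27, 6, 37, 9, 4}.
  Root 37: left subtree has 3 nodes {20, 27, 6}, right has 2 {9, 4}.
    Root 27: left subtree has 1 node {20}, right has 1 {6}.
    Root 9: left subtree has 0 nodes { }, right has 1 {4}.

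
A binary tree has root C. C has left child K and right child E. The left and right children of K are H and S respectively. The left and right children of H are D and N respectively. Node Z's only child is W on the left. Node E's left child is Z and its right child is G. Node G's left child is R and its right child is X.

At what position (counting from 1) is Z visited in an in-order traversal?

8

In-order visits the left subtree, then the node, then the right subtree.
At C: go left to K.
  At K: go left to H.
    At H: go left to D.
      D is a leaf — visit D.
    Visit H.
    At H: go right to N.
      N is a leaf — visit N.
  Visit K.
  At K: go right to S.
    S is a leaf — visit S.
Visit C.
At C: go right to E.
  At E: go left to Z.
    At Z: go left to W.
      W is a leaf — visit W.
    Visit Z.
    At Z: no right child.
  Visit E.
  At E: go right to G.
    At G: go left to R.
      R is a leaf — visit R.
    Visit G.
    At G: go right to X.
      X is a leaf — visit X.
Full in-order sequence: D, H, N, K, S, C, W, Z, E, R, G, X.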